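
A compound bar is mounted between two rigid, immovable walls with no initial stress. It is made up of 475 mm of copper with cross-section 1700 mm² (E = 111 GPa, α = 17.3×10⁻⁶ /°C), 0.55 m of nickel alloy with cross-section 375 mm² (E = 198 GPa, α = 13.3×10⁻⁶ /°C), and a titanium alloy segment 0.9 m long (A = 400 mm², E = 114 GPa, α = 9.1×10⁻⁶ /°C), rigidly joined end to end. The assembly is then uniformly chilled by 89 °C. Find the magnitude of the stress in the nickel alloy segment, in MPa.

σ ≈ 190 MPa (tensile)

With the walls removed the bar would change length by δ_free = Σ αᵢΔT Lᵢ = 17.3×10⁻⁶×89×475 + 13.3×10⁻⁶×89×550 + 9.1×10⁻⁶×89×900 = 2.111 mm.
The walls prevent any net length change, so an axial force P (same in every segment) develops. Compatibility: P · Σ Lᵢ/(AᵢEᵢ) = δ_free.
Σ Lᵢ/(AᵢEᵢ) = 475/(1700×111×10³) + 550/(375×198×10³) + 900/(400×114×10³) = 2.966×10⁻⁵ mm/N.
P = 2.111 / 2.966×10⁻⁵ = 71180 N = 71.18 kN, tensile.
σ_{nickel alloy} = P / A = 71180 / 375 = 189.8 MPa.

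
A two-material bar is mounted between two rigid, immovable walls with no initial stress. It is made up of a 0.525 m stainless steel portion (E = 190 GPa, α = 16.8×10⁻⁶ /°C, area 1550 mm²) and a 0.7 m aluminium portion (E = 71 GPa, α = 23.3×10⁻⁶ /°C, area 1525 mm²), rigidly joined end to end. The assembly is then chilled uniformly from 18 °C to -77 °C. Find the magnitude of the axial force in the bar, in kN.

P ≈ 289 kN (tensile)

With the walls removed the bar would change length by δ_free = Σ αᵢΔT Lᵢ = 16.8×10⁻⁶×95×525 + 23.3×10⁻⁶×95×700 = 2.387 mm.
The walls prevent any net length change, so an axial force P (same in every segment) develops. Compatibility: P · Σ Lᵢ/(AᵢEᵢ) = δ_free.
The series flexibility is Σ Lᵢ/(AᵢEᵢ) = 525/(1550×190×10³) + 700/(1525×71×10³) = 8.248×10⁻⁶ mm/N.
So P = 2.387 / 8.248×10⁻⁶ = 289.5 kN, tensile.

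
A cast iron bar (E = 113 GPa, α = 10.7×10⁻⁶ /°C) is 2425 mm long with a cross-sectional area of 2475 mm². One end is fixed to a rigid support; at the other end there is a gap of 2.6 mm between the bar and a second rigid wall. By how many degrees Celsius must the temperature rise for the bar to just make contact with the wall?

The gap closes when αΔT L = 2.6 mm, since the bar is still unstressed at that instant.
ΔT = 2.6 / (10.7×10⁻⁶ × 2425) = 100.2 °C.

ΔT ≈ 100 °C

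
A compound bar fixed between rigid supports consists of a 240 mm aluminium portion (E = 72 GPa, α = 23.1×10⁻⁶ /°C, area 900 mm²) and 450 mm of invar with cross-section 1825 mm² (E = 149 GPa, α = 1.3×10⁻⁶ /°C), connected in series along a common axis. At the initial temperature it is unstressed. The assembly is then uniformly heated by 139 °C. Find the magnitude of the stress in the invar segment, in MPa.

σ ≈ 87.1 MPa (compressive)

Free thermal expansion of the whole bar: Σ αᵢΔT Lᵢ = 23.1×10⁻⁶×139×240 + 1.3×10⁻⁶×139×450 = 0.8519 mm.
The walls prevent any net length change, so an axial force P (same in every segment) develops. Compatibility: P · Σ Lᵢ/(AᵢEᵢ) = δ_free.
The series flexibility is Σ Lᵢ/(AᵢEᵢ) = 240/(900×72×10³) + 450/(1825×149×10³) = 5.359×10⁻⁶ mm/N.
So P = 0.8519 / 5.359×10⁻⁶ = 159 kN, compressive.
σ_{invar} = P / A = 159000 / 1825 = 87.11 MPa.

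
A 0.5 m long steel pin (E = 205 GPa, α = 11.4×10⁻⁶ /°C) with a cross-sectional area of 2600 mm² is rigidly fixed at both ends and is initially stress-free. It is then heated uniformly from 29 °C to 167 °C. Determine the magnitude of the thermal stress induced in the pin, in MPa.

With length fixed, the mechanical strain must cancel the thermal strain αΔT = 11.4×10⁻⁶ × 138 = 1573.2×10⁻⁶.
σ = EαΔT = 205×10³ × 11.4×10⁻⁶ × 138 = 322.5 MPa (compressive; the pin is trying to expand).

σ ≈ 323 MPa (compressive)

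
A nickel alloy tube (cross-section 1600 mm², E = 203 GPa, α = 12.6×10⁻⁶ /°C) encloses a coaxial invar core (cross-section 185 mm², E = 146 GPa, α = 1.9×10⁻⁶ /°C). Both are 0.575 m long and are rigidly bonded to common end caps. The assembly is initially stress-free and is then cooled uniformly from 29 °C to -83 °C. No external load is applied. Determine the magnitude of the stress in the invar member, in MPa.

Both members must finish at the same length. With the larger α, the nickel alloy tends to over-contract; the plates restrain it, putting the nickel alloy in tension and the invar in compression. With no external load the two internal forces are equal and opposite, magnitude P.
Setting the final lengths equal and cancelling L: (α₁ − α₂)ΔT = P/(A₁E₁) + P/(A₂E₂).
|α₁ − α₂|·ΔT = 10.7×10⁻⁶ × 112 = 0.001198.
1/(A₁E₁) + 1/(A₂E₂) = 1/(1600×203×10³) + 1/(185×146×10³) = 4.01×10⁻⁸ N⁻¹.
So P = 0.001198 / 4.01×10⁻⁸ = 29.88 kN.
σ_{invar} = P/A₂ = 29880/185 = 161.5 MPa, compressive.

σ ≈ 162 MPa (compressive)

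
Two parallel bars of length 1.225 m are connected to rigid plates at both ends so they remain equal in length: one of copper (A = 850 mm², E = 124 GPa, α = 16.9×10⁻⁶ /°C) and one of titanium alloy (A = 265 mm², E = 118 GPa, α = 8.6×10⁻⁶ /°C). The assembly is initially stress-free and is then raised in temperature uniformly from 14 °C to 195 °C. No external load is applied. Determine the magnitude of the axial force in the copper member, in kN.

Both members must finish at the same length. With the larger α, the copper tends to over-expand; the plates restrain it, putting the copper in compression and the titanium alloy in tension. With no external load the two internal forces are equal and opposite, magnitude P.
Equating the net (thermal + elastic) strains gives |α₁ − α₂|·ΔT = P·[1/(A₁E₁) + 1/(A₂E₂)].
|α₁ − α₂|·ΔT = 8.3×10⁻⁶ × 181 = 0.001502.
1/(A₁E₁) + 1/(A₂E₂) = 1/(850×124×10³) + 1/(265×118×10³) = 4.147×10⁻⁸ N⁻¹.
So P = 0.001502 / 4.147×10⁻⁸ = 36.23 kN.

P ≈ 36.2 kN (compressive in the copper)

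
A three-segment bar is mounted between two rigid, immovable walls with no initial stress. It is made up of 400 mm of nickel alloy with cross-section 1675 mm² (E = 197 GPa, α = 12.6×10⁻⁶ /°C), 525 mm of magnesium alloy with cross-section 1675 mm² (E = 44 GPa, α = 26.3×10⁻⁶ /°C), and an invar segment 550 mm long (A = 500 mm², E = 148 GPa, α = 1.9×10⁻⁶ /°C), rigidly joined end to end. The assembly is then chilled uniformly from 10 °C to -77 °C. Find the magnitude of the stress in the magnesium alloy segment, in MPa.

σ ≈ 65.5 MPa (tensile)

With the walls removed the bar would change length by δ_free = Σ αᵢΔT Lᵢ = 12.6×10⁻⁶×87×400 + 26.3×10⁻⁶×87×525 + 1.9×10⁻⁶×87×550 = 1.731 mm.
Since the ends are fixed, an axial force P builds up, equal in every segment, with P · Σ Lᵢ/(AᵢEᵢ) = δ_free.
Σ Lᵢ/(AᵢEᵢ) = 400/(1675×197×10³) + 525/(1675×44×10³) + 550/(500×148×10³) = 1.577×10⁻⁵ mm/N.
P = 1.731 / 1.577×10⁻⁵ = 109800 N = 109.8 kN, tensile.
σ_{magnesium alloy} = P / A = 109800 / 1675 = 65.53 MPa.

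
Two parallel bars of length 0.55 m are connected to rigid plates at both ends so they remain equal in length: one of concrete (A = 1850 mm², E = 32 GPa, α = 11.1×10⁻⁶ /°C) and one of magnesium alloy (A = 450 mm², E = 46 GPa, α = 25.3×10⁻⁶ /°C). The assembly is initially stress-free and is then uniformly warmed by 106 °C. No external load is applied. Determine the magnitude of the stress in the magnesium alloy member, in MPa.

σ ≈ 51.3 MPa (compressive)

The magnesium alloy has the larger α, so on heating it would change length more than the concrete if both were free. The rigid plates force a common final length, so the magnesium alloy is put into compression and the concrete into tension, with equal and opposite forces P (no external load).
Compatibility of the two members (thermal + elastic change equal): (α₁ − α₂)ΔT = P·[1/(A₁E₁) + 1/(A₂E₂)].
|α₁ − α₂|·ΔT = 14.2×10⁻⁶ × 106 = 0.001505.
1/(A₁E₁) + 1/(A₂E₂) = 1/(1850×32×10³) + 1/(450×46×10³) = 6.52×10⁻⁸ N⁻¹.
So P = 0.001505 / 6.52×10⁻⁸ = 23.09 kN.
σ_{magnesium alloy} = P/A₂ = 23090/450 = 51.3 MPa, compressive.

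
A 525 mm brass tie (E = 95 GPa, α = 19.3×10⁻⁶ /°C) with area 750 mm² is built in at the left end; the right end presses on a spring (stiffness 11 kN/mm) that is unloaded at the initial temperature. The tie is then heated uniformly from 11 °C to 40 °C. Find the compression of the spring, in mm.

δ ≈ 0.272 mm

If the spring were absent the tie would lengthen by αΔT L = 19.3×10⁻⁶ × 29 × 525 = 0.2938 mm.
Let P be the compressive force at the spring. The tie shortens elastically by PL/(AE) and the spring compresses by P/k; together these equal δ_free.
So P = δ_free / [L/(AE) + 1/k] = 0.2938 / [ 525/(750×95×10³) + 1/(11×10³) ].
P = 0.2938 / 9.828×10⁻⁵ = 2990 N.
Spring compression = P/k = 2990/(11×10³) = 0.2718 mm.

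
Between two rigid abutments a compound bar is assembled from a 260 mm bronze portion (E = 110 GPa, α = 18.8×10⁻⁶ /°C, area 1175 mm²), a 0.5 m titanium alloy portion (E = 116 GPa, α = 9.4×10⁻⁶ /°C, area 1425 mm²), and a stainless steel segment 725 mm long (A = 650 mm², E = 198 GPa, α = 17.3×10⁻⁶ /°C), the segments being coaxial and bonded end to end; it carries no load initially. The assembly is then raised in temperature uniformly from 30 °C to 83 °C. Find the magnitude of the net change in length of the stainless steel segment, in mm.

With the walls removed the bar would change length by δ_free = Σ αᵢΔT Lᵢ = 18.8×10⁻⁶×53×260 + 9.4×10⁻⁶×53×500 + 17.3×10⁻⁶×53×725 = 1.173 mm.
The rigid supports impose zero overall length change; the single axial force P common to all segments must satisfy P Σ Lᵢ/(AᵢEᵢ) = δ_free.
Σ Lᵢ/(AᵢEᵢ) = 260/(1175×110×10³) + 500/(1425×116×10³) + 725/(650×198×10³) = 1.067×10⁻⁵ mm/N.
So P = 1.173 / 1.067×10⁻⁵ = 109.9 kN, compressive.
For the stainless steel segment, free thermal change = 17.3×10⁻⁶×53×725 = 0.6648 mm and elastic change from P = 109900×725/(650×198×10³) = 0.6193 mm; these oppose, so the net change is 0.0455 mm (segment lengthens).

|ΔL| ≈ 0.0455 mm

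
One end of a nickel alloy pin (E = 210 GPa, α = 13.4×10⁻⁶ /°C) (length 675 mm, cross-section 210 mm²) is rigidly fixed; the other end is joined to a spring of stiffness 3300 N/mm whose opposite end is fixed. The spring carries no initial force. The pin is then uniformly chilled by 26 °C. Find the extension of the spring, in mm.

δ ≈ 0.224 mm

Free thermal contraction: δ_free = αΔT L = 13.4×10⁻⁶ × 26 × 675 = 0.2352 mm.
With a force P in the spring, the elastic change of the pin is PL/(AE) and that of the spring is P/k; compatibility requires their sum to equal δ_free.
So P = δ_free / [L/(AE) + 1/k] = 0.2352 / [ 675/(210×210×10³) + 1/(3300) ].
P = 0.2352 / 0.0003183 = 738.7 N.
Spring extension = P/k = 738.7/(3300) = 0.2239 mm.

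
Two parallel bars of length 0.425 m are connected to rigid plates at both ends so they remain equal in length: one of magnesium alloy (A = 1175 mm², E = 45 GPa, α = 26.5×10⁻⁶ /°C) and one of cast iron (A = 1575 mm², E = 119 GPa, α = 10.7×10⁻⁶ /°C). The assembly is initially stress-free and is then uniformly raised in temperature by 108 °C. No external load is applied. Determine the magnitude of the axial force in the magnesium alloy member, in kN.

P ≈ 70.4 kN (compressive in the magnesium alloy)

Equilibrium of a rigid end plate with no external load gives equal and opposite internal forces ±P in the two members. Since α_{magnesium alloy} > α_{cast iron}, heating drives the magnesium alloy into compression and the cast iron into tension.
Equating the net (thermal + elastic) strains gives |α₁ − α₂|·ΔT = P·[1/(A₁E₁) + 1/(A₂E₂)].
|α₁ − α₂|·ΔT = 15.8×10⁻⁶ × 108 = 0.001706.
1/(A₁E₁) + 1/(A₂E₂) = 1/(1175×45×10³) + 1/(1575×119×10³) = 2.425×10⁻⁸ N⁻¹.
So P = 0.001706 / 2.425×10⁻⁸ = 70.37 kN.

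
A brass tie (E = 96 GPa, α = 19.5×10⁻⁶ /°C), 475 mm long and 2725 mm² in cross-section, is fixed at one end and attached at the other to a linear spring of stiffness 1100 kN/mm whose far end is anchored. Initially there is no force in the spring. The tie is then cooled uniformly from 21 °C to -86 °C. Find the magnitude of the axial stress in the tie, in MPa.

σ ≈ 133 MPa (tensile)

If the spring were absent the tie would shorten by αΔT L = 19.5×10⁻⁶ × 107 × 475 = 0.9911 mm.
With a force P in the spring, the elastic change of the tie is PL/(AE) and that of the spring is P/k; compatibility requires their sum to equal δ_free.
P [ L/(AE) + 1/k ] = δ_free → P [ 475/(2725×96×10³) + 1/(1100×10³) ] = 0.9911.
P = 0.9911 / 2.725×10⁻⁶ = 363700 N.
σ = P/A = 363700/2725 = 133.5 MPa.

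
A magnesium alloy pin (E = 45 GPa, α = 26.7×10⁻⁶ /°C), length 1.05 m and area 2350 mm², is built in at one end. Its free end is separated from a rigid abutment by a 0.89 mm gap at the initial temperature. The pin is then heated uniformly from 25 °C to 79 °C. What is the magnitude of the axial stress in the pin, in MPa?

σ ≈ 26.7 MPa (compressive)

Free thermal elongation = αΔT L = 26.7×10⁻⁶ × 54 × 1050 = 1.514 mm.
This exceeds the 0.89 mm gap, so the wall pushes back. The portion of expansion that must be recovered elastically is δ_free − gap = 1.514 − 0.89 = 0.6239 mm.
That suppressed elongation corresponds to σ = E·Δ/L = 45×10³ × 0.6239/1050 = 26.74 MPa.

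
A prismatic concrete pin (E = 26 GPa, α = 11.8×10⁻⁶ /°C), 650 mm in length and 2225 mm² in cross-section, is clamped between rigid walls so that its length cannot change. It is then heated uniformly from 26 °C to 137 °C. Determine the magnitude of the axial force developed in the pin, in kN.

The ends cannot move, so σ = EαΔT = 26×10³ × 11.8×10⁻⁶ × 111 = 34.05 MPa.
P = AEαΔT = 2225 × 26×10³ × 11.8×10⁻⁶ × 111 = 75.77 kN (compressive).

P ≈ 75.8 kN (compressive)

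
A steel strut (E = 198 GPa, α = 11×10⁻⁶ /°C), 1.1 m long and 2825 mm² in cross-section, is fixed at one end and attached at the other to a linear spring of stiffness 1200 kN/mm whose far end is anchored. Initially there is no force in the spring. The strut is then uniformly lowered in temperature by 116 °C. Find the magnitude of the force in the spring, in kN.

P ≈ 501 kN

The unrestrained thermal change is αΔT L = 11×10⁻⁶ × 116 × 1100 = 1.404 mm.
Let P be the tensile force in the spring. The strut extends elastically by PL/(AE) and the spring stretches by P/k; together these equal δ_free.
P [ L/(AE) + 1/k ] = δ_free → P [ 1100/(2825×198×10³) + 1/(1200×10³) ] = 1.404.
P = 1.404 / 2.8×10⁻⁶ = 501300 N.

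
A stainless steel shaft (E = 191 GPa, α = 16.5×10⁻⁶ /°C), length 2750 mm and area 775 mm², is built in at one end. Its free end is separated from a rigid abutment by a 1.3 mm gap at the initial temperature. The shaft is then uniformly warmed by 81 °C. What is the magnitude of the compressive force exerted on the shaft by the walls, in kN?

P ≈ 128 kN

Free thermal elongation = αΔT L = 16.5×10⁻⁶ × 81 × 2750 = 3.675 mm.
This exceeds the 1.3 mm gap, so the wall pushes back. The portion of expansion that must be recovered elastically is δ_free − gap = 3.675 − 1.3 = 2.375 mm.
So σ = E(δ_free − g)/L = 191×10³ × 2.375/2750 = 165 MPa.
P = σA = 165 × 775 = 127.9 kN.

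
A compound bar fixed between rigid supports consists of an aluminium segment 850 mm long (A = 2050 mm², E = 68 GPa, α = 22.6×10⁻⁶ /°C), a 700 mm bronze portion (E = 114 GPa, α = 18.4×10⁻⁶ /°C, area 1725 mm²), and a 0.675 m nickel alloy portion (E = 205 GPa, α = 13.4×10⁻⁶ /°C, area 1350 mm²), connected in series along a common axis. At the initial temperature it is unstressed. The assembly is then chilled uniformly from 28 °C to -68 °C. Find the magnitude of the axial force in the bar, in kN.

With the walls removed the bar would change length by δ_free = Σ αᵢΔT Lᵢ = 22.6×10⁻⁶×96×850 + 18.4×10⁻⁶×96×700 + 13.4×10⁻⁶×96×675 = 3.949 mm.
The rigid supports impose zero overall length change; the single axial force P common to all segments must satisfy P Σ Lᵢ/(AᵢEᵢ) = δ_free.
Σ Lᵢ/(AᵢEᵢ) = 850/(2050×68×10³) + 700/(1725×114×10³) + 675/(1350×205×10³) = 1.21×10⁻⁵ mm/N.
Hence P = δ_free / Σ(L/AE) = 3.949/1.21×10⁻⁵ = 326.5 kN (tensile).

P ≈ 326 kN (tensile)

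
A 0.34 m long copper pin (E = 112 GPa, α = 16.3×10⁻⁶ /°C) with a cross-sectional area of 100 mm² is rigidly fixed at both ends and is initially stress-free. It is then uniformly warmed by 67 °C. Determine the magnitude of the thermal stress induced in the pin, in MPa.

σ ≈ 122 MPa (compressive)

The supports are rigid, so the total axial strain is zero. The restrained thermal strain is ε = αΔT = 16.3×10⁻⁶ × 67 = 1092.1×10⁻⁶.
σ = EαΔT = 112×10³ × 16.3×10⁻⁶ × 67 = 122.3 MPa (compressive; the pin is trying to expand).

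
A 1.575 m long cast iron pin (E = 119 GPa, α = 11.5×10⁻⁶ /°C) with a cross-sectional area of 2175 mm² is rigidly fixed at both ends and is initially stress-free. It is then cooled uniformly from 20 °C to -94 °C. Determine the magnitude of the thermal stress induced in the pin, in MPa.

σ ≈ 156 MPa (tensile)

The supports are rigid, so the total axial strain is zero. The restrained thermal strain is ε = αΔT = 11.5×10⁻⁶ × 114 = 1311×10⁻⁶.
The stress required to suppress this strain is σ = Eε = 119×10³ × 1311×10⁻⁶ = 156 MPa, tensile since the pin is trying to contract.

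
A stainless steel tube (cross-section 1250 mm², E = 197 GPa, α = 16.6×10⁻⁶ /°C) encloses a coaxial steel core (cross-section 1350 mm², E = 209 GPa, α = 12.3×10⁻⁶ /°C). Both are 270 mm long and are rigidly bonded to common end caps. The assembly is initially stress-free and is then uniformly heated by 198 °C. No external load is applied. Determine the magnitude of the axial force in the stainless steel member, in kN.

Both members must finish at the same length. With the larger α, the stainless steel tends to over-expand; the plates restrain it, putting the stainless steel in compression and the steel in tension. With no external load the two internal forces are equal and opposite, magnitude P.
Compatibility of the two members (thermal + elastic change equal): (α₁ − α₂)ΔT = P·[1/(A₁E₁) + 1/(A₂E₂)].
|α₁ − α₂|·ΔT = 4.3×10⁻⁶ × 198 = 0.0008514.
1/(A₁E₁) + 1/(A₂E₂) = 1/(1250×197×10³) + 1/(1350×209×10³) = 7.605×10⁻⁹ N⁻¹.
P = 0.0008514 / 7.605×10⁻⁹ = 112000 N = 112 kN.

P ≈ 112 kN (compressive in the stainless steel)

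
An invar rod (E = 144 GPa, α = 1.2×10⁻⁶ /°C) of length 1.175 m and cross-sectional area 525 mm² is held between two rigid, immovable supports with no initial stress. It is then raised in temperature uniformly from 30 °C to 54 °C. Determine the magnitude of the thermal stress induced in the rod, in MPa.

σ ≈ 4.15 MPa (compressive)

The supports are rigid, so the total axial strain is zero. The restrained thermal strain is ε = αΔT = 1.2×10⁻⁶ × 24 = 28.8×10⁻⁶.
The stress required to suppress this strain is σ = Eε = 144×10³ × 28.8×10⁻⁶ = 4.147 MPa, compressive since the rod is trying to expand.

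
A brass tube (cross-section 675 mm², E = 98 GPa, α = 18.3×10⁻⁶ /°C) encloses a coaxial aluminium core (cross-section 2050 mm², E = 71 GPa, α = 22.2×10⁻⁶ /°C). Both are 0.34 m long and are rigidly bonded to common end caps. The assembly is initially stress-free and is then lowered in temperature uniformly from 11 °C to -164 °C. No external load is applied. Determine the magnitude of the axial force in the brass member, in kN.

Both members must finish at the same length. With the larger α, the aluminium tends to over-contract; the plates restrain it, putting the aluminium in tension and the brass in compression. With no external load the two internal forces are equal and opposite, magnitude P.
Compatibility of the two members (thermal + elastic change equal): (α₁ − α₂)ΔT = P·[1/(A₁E₁) + 1/(A₂E₂)].
|α₁ − α₂|·ΔT = 3.9×10⁻⁶ × 175 = 0.0006825.
1/(A₁E₁) + 1/(A₂E₂) = 1/(675×98×10³) + 1/(2050×71×10³) = 2.199×10⁻⁸ N⁻¹.
P = 0.0006825 / 2.199×10⁻⁸ = 31040 N = 31.04 kN.

P ≈ 31 kN (compressive in the brass)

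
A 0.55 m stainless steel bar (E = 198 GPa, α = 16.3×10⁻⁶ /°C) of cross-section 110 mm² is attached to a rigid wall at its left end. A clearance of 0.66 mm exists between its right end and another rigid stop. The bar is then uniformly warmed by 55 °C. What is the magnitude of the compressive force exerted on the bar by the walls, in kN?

P ≈ 0 kN

Unrestrained expansion: δ_free = αΔT L = 16.3×10⁻⁶ × 55 × 550 = 0.4931 mm.
Since δ_free = 0.493 mm is less than the 0.66 mm gap, the bar never touches the wall. No axial force develops.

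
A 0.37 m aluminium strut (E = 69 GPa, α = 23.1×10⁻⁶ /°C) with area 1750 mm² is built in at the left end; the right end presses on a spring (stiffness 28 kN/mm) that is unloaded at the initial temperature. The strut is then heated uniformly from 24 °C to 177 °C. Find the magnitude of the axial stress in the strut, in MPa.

If the spring were absent the strut would lengthen by αΔT L = 23.1×10⁻⁶ × 153 × 370 = 1.308 mm.
Let P be the compressive force at the spring. The strut shortens elastically by PL/(AE) and the spring compresses by P/k; together these equal δ_free.
P [ L/(AE) + 1/k ] = δ_free → P [ 370/(1750×69×10³) + 1/(28×10³) ] = 1.308.
P = 1.308 / 3.878×10⁻⁵ = 33720 N.
σ = P/A = 33720/1750 = 19.27 MPa.

σ ≈ 19.3 MPa (compressive)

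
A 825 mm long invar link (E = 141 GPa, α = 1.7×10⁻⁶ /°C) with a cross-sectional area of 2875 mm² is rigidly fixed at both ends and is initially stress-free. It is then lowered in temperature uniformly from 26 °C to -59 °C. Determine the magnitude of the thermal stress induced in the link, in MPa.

σ ≈ 20.4 MPa (tensile)

With length fixed, the mechanical strain must cancel the thermal strain αΔT = 1.7×10⁻⁶ × 85 = 144.5×10⁻⁶.
The stress required to suppress this strain is σ = Eε = 141×10³ × 144.5×10⁻⁶ = 20.37 MPa, tensile since the link is trying to contract.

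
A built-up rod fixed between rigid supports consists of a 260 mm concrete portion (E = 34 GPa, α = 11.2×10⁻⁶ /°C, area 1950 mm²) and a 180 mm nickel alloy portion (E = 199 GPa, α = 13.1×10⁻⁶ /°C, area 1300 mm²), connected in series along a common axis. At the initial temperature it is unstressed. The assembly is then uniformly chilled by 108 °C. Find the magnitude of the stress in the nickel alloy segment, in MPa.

Free thermal contraction of the whole bar: Σ αᵢΔT Lᵢ = 11.2×10⁻⁶×108×260 + 13.1×10⁻⁶×108×180 = 0.5692 mm.
Since the ends are fixed, an axial force P builds up, equal in every segment, with P · Σ Lᵢ/(AᵢEᵢ) = δ_free.
Σ Lᵢ/(AᵢEᵢ) = 260/(1950×34×10³) + 180/(1300×199×10³) = 4.617×10⁻⁶ mm/N.
So P = 0.5692 / 4.617×10⁻⁶ = 123.3 kN, tensile.
σ_{nickel alloy} = P / A = 123300 / 1300 = 94.82 MPa.

σ ≈ 94.8 MPa (tensile)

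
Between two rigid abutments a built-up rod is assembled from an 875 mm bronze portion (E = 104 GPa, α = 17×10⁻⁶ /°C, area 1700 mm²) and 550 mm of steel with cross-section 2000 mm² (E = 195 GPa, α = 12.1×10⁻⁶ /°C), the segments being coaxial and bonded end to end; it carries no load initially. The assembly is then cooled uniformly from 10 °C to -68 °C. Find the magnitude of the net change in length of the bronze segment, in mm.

If the supports were absent, the total length change would be Σ αᵢΔT Lᵢ = 17×10⁻⁶×78×875 + 12.1×10⁻⁶×78×550 = 1.679 mm.
The walls prevent any net length change, so an axial force P (same in every segment) develops. Compatibility: P · Σ Lᵢ/(AᵢEᵢ) = δ_free.
The series flexibility is Σ Lᵢ/(AᵢEᵢ) = 875/(1700×104×10³) + 550/(2000×195×10³) = 6.359×10⁻⁶ mm/N.
P = 1.679 / 6.359×10⁻⁶ = 264100 N = 264.1 kN, tensile.
For the bronze segment, free thermal change = 17×10⁻⁶×78×875 = 1.16 mm and elastic change from P = 264100×875/(1700×104×10³) = 1.307 mm; these oppose, so the net change is 0.147 mm (segment lengthens).

|ΔL| ≈ 0.147 mm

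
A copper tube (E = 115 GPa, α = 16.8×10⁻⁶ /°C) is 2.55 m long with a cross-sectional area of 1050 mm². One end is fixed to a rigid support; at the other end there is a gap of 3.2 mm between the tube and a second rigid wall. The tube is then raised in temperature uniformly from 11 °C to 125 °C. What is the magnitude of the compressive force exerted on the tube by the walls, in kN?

P ≈ 79.7 kN

Unrestrained expansion: δ_free = αΔT L = 16.8×10⁻⁶ × 114 × 2550 = 4.884 mm.
The gap closes (δ_free > 3.2 mm) and the wall then resists a further 4.884 − 3.2 = 1.684 mm of expansion.
So σ = E(δ_free − g)/L = 115×10³ × 1.684/2550 = 75.93 MPa.
Force on the wall = σA = 75.93 × 1050 mm² = 79.73 kN.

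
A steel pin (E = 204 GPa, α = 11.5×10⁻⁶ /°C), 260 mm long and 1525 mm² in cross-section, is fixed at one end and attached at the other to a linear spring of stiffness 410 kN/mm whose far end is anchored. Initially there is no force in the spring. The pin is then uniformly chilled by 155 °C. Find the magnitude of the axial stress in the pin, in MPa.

σ ≈ 92.8 MPa (tensile)

If the spring were absent the pin would shorten by αΔT L = 11.5×10⁻⁶ × 155 × 260 = 0.4635 mm.
With a force P in the spring, the elastic change of the pin is PL/(AE) and that of the spring is P/k; compatibility requires their sum to equal δ_free.
P [ L/(AE) + 1/k ] = δ_free → P [ 260/(1525×204×10³) + 1/(410×10³) ] = 0.4635.
P = 0.4635 / 3.275×10⁻⁶ = 141500 N.
σ = P/A = 141500/1525 = 92.8 MPa.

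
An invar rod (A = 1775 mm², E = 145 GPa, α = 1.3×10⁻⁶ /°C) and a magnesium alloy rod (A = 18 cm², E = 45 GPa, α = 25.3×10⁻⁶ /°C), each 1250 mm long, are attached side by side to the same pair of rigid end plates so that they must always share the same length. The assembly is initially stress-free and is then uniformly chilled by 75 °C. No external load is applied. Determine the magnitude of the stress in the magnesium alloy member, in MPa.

σ ≈ 61.6 MPa (tensile)

Equilibrium of a rigid end plate with no external load gives equal and opposite internal forces ±P in the two members. Since α_{magnesium alloy} > α_{invar}, cooling drives the magnesium alloy into tension and the invar into compression.
Equating the net (thermal + elastic) strains gives |α₁ − α₂|·ΔT = P·[1/(A₁E₁) + 1/(A₂E₂)].
|α₁ − α₂|·ΔT = 24×10⁻⁶ × 75 = 0.0018.
1/(A₁E₁) + 1/(A₂E₂) = 1/(1775×145×10³) + 1/(1800×45×10³) = 1.623×10⁻⁸ N⁻¹.
So P = 0.0018 / 1.623×10⁻⁸ = 110.9 kN.
σ_{magnesium alloy} = P/A₂ = 110900/1800 = 61.61 MPa, tensile.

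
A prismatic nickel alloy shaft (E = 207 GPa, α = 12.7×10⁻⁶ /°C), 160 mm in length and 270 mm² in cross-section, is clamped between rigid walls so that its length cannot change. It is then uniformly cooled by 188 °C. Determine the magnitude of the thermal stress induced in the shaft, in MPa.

σ ≈ 494 MPa (tensile)

Because both ends are immovable the net strain is zero, and the suppressed thermal strain is αΔT = 12.7×10⁻⁶ × 188 = 2387.6×10⁻⁶.
Hence σ = E·αΔT = 207×10³ × 2387.6×10⁻⁶ = 494.2 MPa, tensile.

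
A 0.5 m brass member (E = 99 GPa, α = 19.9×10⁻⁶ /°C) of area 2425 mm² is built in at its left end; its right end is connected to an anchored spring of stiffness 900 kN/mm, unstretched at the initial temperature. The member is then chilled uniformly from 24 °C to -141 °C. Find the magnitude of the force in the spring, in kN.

If the spring were absent the member would shorten by αΔT L = 19.9×10⁻⁶ × 165 × 500 = 1.642 mm.
Let P be the tensile force in the spring. The member extends elastically by PL/(AE) and the spring stretches by P/k; together these equal δ_free.
P [ L/(AE) + 1/k ] = δ_free → P [ 500/(2425×99×10³) + 1/(900×10³) ] = 1.642.
P = 1.642 / 3.194×10⁻⁶ = 514000 N.

P ≈ 514 kN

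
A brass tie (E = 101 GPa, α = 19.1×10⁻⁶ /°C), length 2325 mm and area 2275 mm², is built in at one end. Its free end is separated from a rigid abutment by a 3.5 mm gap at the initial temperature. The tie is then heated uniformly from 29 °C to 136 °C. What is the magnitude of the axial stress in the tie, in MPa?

Free thermal elongation = αΔT L = 19.1×10⁻⁶ × 107 × 2325 = 4.752 mm.
The gap closes (δ_free > 3.5 mm) and the wall then resists a further 4.752 − 3.5 = 1.252 mm of expansion.
So σ = E(δ_free − g)/L = 101×10³ × 1.252/2325 = 54.37 MPa.

σ ≈ 54.4 MPa (compressive)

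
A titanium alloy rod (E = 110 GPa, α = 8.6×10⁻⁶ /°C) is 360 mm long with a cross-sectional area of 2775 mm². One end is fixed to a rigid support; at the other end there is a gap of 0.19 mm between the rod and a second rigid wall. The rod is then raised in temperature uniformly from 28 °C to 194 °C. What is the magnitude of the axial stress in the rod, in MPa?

σ ≈ 99 MPa (compressive)

Free thermal elongation = αΔT L = 8.6×10⁻⁶ × 166 × 360 = 0.5139 mm.
After closing the 0.19 mm clearance, 0.5139 − 0.19 = 0.3239 mm of expansion remains to be suppressed by the wall.
That suppressed elongation corresponds to σ = E·Δ/L = 110×10³ × 0.3239/360 = 98.98 MPa.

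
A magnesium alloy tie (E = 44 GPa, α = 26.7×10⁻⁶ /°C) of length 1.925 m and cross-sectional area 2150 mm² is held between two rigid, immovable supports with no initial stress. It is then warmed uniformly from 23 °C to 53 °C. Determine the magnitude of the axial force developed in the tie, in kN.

Full restraint means ε = 0, so the stress is σ = EαΔT = 44×10³ × 26.7×10⁻⁶ × 30 = 35.24 MPa.
Axial force P = σA = 35.24 × 2150 = 75770 N = 75.77 kN, compressive.

P ≈ 75.8 kN (compressive)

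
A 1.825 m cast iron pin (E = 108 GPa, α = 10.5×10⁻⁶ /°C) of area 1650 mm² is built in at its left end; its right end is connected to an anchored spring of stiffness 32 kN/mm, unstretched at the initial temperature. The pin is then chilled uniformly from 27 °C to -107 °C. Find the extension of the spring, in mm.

δ ≈ 1.93 mm

If the spring were absent the pin would shorten by αΔT L = 10.5×10⁻⁶ × 134 × 1825 = 2.568 mm.
Let P be the tensile force in the spring. The pin extends elastically by PL/(AE) and the spring stretches by P/k; together these equal δ_free.
P [ L/(AE) + 1/k ] = δ_free → P [ 1825/(1650×108×10³) + 1/(32×10³) ] = 2.568.
P = 2.568 / 4.149×10⁻⁵ = 61890 N.
Spring extension = P/k = 61890/(32×10³) = 1.934 mm.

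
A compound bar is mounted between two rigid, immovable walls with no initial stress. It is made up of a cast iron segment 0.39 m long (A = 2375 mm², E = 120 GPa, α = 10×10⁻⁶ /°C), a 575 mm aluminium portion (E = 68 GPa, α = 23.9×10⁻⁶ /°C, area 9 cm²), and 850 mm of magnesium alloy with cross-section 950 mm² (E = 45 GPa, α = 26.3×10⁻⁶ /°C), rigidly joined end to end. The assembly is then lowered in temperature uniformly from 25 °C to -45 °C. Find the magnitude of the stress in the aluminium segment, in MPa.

Free thermal contraction of the whole bar: Σ αᵢΔT Lᵢ = 10×10⁻⁶×70×390 + 23.9×10⁻⁶×70×575 + 26.3×10⁻⁶×70×850 = 2.8 mm.
Since the ends are fixed, an axial force P builds up, equal in every segment, with P · Σ Lᵢ/(AᵢEᵢ) = δ_free.
Σ Lᵢ/(AᵢEᵢ) = 390/(2375×120×10³) + 575/(900×68×10³) + 850/(950×45×10³) = 3.065×10⁻⁵ mm/N.
P = 2.8 / 3.065×10⁻⁵ = 91360 N = 91.36 kN, tensile.
σ_{aluminium} = P / A = 91360 / 900 = 101.5 MPa.

σ ≈ 102 MPa (tensile)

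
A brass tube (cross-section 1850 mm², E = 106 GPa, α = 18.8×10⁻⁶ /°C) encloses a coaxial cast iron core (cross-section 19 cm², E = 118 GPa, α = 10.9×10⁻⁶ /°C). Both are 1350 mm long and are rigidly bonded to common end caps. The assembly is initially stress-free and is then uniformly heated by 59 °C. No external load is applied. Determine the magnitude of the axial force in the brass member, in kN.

P ≈ 48.8 kN (compressive in the brass)

The brass has the larger α, so on heating it would change length more than the cast iron if both were free. The rigid plates force a common final length, so the brass is put into compression and the cast iron into tension, with equal and opposite forces P (no external load).
Setting the final lengths equal and cancelling L: (α₁ − α₂)ΔT = P/(A₁E₁) + P/(A₂E₂).
|α₁ − α₂|·ΔT = 7.9×10⁻⁶ × 59 = 0.0004661.
1/(A₁E₁) + 1/(A₂E₂) = 1/(1850×106×10³) + 1/(1900×118×10³) = 9.56×10⁻⁹ N⁻¹.
So P = 0.0004661 / 9.56×10⁻⁹ = 48.76 kN.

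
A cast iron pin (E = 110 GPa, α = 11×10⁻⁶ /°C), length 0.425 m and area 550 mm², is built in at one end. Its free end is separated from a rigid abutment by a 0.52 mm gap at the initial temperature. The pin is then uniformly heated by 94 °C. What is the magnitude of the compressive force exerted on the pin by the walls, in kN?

P ≈ 0 kN

Unrestrained expansion: δ_free = αΔT L = 11×10⁻⁶ × 94 × 425 = 0.4395 mm.
This is smaller than the 0.52 mm clearance, so the pin expands freely without reaching the stop — the stress is zero.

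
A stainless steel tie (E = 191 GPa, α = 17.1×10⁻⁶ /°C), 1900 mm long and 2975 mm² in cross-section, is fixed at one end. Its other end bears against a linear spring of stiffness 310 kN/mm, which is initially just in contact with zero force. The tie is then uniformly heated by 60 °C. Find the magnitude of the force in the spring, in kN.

If the spring were absent the tie would lengthen by αΔT L = 17.1×10⁻⁶ × 60 × 1900 = 1.949 mm.
Let P be the compressive force at the spring. The tie shortens elastically by PL/(AE) and the spring compresses by P/k; together these equal δ_free.
So P = δ_free / [L/(AE) + 1/k] = 1.949 / [ 1900/(2975×191×10³) + 1/(310×10³) ].
P = 1.949 / 6.57×10⁻⁶ = 296700 N.

P ≈ 297 kN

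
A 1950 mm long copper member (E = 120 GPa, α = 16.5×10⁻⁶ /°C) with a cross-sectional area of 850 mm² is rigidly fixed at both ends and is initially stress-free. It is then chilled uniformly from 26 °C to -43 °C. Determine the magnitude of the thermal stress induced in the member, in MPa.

The supports are rigid, so the total axial strain is zero. The restrained thermal strain is ε = αΔT = 16.5×10⁻⁶ × 69 = 1138.5×10⁻⁶.
The stress required to suppress this strain is σ = Eε = 120×10³ × 1138.5×10⁻⁶ = 136.6 MPa, tensile since the member is trying to contract.

σ ≈ 137 MPa (tensile)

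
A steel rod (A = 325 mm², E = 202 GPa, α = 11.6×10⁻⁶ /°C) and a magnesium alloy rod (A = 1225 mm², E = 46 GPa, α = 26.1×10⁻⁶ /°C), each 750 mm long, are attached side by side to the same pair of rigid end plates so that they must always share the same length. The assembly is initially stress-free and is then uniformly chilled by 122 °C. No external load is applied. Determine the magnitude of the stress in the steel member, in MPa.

σ ≈ 165 MPa (compressive)

Equilibrium of a rigid end plate with no external load gives equal and opposite internal forces ±P in the two members. Since α_{magnesium alloy} > α_{steel}, cooling drives the magnesium alloy into tension and the steel into compression.
Equating the net (thermal + elastic) strains gives |α₁ − α₂|·ΔT = P·[1/(A₁E₁) + 1/(A₂E₂)].
|α₁ − α₂|·ΔT = 14.5×10⁻⁶ × 122 = 0.001769.
1/(A₁E₁) + 1/(A₂E₂) = 1/(325×202×10³) + 1/(1225×46×10³) = 3.298×10⁻⁸ N⁻¹.
So P = 0.001769 / 3.298×10⁻⁸ = 53.64 kN.
σ_{steel} = P/A₁ = 53640/325 = 165 MPa, compressive.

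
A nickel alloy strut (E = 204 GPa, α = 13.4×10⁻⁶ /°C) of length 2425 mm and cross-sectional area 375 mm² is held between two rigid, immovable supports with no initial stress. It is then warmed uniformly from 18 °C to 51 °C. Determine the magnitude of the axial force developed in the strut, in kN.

Full restraint means ε = 0, so the stress is σ = EαΔT = 204×10³ × 13.4×10⁻⁶ × 33 = 90.21 MPa.
Then P = σA = 90.21 × 375 mm² = 33.83 kN, compressive.

P ≈ 33.8 kN (compressive)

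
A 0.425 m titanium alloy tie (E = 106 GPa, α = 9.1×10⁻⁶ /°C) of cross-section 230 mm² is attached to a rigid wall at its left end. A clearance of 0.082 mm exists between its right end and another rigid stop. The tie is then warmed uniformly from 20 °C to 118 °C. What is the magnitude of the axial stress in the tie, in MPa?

Free thermal elongation = αΔT L = 9.1×10⁻⁶ × 98 × 425 = 0.379 mm.
This exceeds the 0.082 mm gap, so the wall pushes back. The portion of expansion that must be recovered elastically is δ_free − gap = 0.379 − 0.082 = 0.297 mm.
Compatibility: PL/(AE) = 0.297 mm, so σ = P/A = E × (0.297/425) = 74.08 MPa.

σ ≈ 74.1 MPa (compressive)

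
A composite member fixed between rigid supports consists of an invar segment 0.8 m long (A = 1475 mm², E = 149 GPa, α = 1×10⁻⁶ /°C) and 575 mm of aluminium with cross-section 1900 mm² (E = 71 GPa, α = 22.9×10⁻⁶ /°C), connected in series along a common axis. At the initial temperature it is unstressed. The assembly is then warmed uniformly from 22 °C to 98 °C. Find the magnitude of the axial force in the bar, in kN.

Free thermal expansion of the whole bar: Σ αᵢΔT Lᵢ = 1×10⁻⁶×76×800 + 22.9×10⁻⁶×76×575 = 1.062 mm.
The rigid supports impose zero overall length change; the single axial force P common to all segments must satisfy P Σ Lᵢ/(AᵢEᵢ) = δ_free.
Σ Lᵢ/(AᵢEᵢ) = 800/(1475×149×10³) + 575/(1900×71×10³) = 7.903×10⁻⁶ mm/N.
So P = 1.062 / 7.903×10⁻⁶ = 134.3 kN, compressive.

P ≈ 134 kN (compressive)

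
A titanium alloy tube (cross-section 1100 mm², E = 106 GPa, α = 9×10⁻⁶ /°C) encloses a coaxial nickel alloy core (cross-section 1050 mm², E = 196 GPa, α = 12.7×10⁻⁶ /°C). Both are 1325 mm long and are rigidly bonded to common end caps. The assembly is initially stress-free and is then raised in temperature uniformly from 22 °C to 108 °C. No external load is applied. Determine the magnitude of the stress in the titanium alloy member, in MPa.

σ ≈ 21.5 MPa (tensile)

Equilibrium of a rigid end plate with no external load gives equal and opposite internal forces ±P in the two members. Since α_{nickel alloy} > α_{titanium alloy}, heating drives the nickel alloy into compression and the titanium alloy into tension.
Equating the net (thermal + elastic) strains gives |α₁ − α₂|·ΔT = P·[1/(A₁E₁) + 1/(A₂E₂)].
|α₁ − α₂|·ΔT = 3.7×10⁻⁶ × 86 = 0.0003182.
1/(A₁E₁) + 1/(A₂E₂) = 1/(1100×106×10³) + 1/(1050×196×10³) = 1.344×10⁻⁸ N⁻¹.
So P = 0.0003182 / 1.344×10⁻⁸ = 23.68 kN.
σ_{titanium alloy} = P/A₁ = 23680/1100 = 21.53 MPa, tensile.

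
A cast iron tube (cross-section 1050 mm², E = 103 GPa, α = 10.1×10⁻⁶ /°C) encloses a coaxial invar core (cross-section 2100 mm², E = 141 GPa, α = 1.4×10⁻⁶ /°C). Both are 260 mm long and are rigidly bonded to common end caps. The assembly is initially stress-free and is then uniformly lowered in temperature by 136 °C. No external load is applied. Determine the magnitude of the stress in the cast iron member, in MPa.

σ ≈ 89.3 MPa (tensile)

Both members must finish at the same length. With the larger α, the cast iron tends to over-contract; the plates restrain it, putting the cast iron in tension and the invar in compression. With no external load the two internal forces are equal and opposite, magnitude P.
Setting the final lengths equal and cancelling L: (α₁ − α₂)ΔT = P/(A₁E₁) + P/(A₂E₂).
|α₁ − α₂|·ΔT = 8.7×10⁻⁶ × 136 = 0.001183.
1/(A₁E₁) + 1/(A₂E₂) = 1/(1050×103×10³) + 1/(2100×141×10³) = 1.262×10⁻⁸ N⁻¹.
So P = 0.001183 / 1.262×10⁻⁸ = 93.73 kN.
σ_{cast iron} = P/A₁ = 93730/1050 = 89.27 MPa, tensile.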